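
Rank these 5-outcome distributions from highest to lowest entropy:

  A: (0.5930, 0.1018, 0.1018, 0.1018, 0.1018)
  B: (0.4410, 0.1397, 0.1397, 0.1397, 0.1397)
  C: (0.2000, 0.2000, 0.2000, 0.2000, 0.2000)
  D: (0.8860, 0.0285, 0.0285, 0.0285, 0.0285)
C > B > A > D

Key insight: Entropy is maximized by uniform distributions and minimized by concentrated distributions.

Entropies:
  H(A) = 1.7889 bits
  H(B) = 2.1079 bits
  H(C) = 2.3219 bits
  H(D) = 0.7399 bits

Ranking: C > B > A > D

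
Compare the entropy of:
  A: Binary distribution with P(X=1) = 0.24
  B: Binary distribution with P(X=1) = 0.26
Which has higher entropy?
B

For binary distributions, entropy is maximized at p=0.5 and decreases as p moves toward 0 or 1.

H(A) = H(0.24) = 0.7950 bits
H(B) = H(0.26) = 0.8267 bits

Distribution B (p=0.26) is closer to uniform (p=0.5), so it has higher entropy.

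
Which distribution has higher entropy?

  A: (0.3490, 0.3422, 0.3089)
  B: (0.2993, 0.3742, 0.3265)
A

Both distributions are close to uniform, making this a harder comparison.

H(A) = 1.5829 bits
H(B) = 1.5788 bits

The distribution closer to uniform has higher entropy.
Answer: A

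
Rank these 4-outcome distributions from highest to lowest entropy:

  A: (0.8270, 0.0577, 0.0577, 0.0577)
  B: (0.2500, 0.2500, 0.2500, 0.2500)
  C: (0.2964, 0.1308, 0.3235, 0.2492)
B > C > A

Key insight: Entropy is maximized by uniform distributions and minimized by concentrated distributions.

- Uniform distributions have maximum entropy log₂(4) = 2.0000 bits
- The more "peaked" or concentrated a distribution, the lower its entropy

Entropies:
  H(A) = 0.9387 bits
  H(B) = 2.0000 bits
  H(C) = 1.9301 bits

Ranking: B > C > A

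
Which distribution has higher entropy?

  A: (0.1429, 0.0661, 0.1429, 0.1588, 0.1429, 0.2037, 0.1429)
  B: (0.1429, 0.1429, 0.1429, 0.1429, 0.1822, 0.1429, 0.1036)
B

Both distributions are close to uniform, making this a harder comparison.

H(A) = 2.7523 bits
H(B) = 2.7916 bits

The distribution closer to uniform has higher entropy.
Answer: B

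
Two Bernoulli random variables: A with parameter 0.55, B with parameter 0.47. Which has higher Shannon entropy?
B

For binary distributions, entropy is maximized at p=0.5 and decreases as p moves toward 0 or 1.

H(A) = H(0.55) = 0.9928 bits
H(B) = H(0.47) = 0.9974 bits

Distribution B (p=0.47) is closer to uniform (p=0.5), so it has higher entropy.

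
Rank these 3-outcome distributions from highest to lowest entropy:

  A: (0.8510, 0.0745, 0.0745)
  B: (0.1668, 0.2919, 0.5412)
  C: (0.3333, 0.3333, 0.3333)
C > B > A

Key insight: Entropy is maximized by uniform distributions and minimized by concentrated distributions.

- Uniform distributions have maximum entropy log₂(3) = 1.5850 bits
- The more "peaked" or concentrated a distribution, the lower its entropy

Entropies:
  H(A) = 0.7563 bits
  H(B) = 1.4289 bits
  H(C) = 1.5850 bits

Ranking: C > B > A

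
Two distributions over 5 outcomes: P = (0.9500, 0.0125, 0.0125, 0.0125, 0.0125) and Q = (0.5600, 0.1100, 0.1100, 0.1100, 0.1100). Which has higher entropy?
Q

P is highly concentrated on one outcome (95%), making it nearly deterministic. Q spreads its mass more evenly (max 56%). The more spread-out distribution has higher entropy: H(P) ≈ 0.386 bits, H(Q) ≈ 1.870 bits.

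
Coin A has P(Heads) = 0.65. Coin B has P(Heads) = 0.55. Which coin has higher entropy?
B

For binary distributions, entropy is maximized at p=0.5 and decreases as p moves toward 0 or 1.

H(A) = H(0.65) = 0.9341 bits
H(B) = H(0.55) = 0.9928 bits

Distribution B (p=0.55) is closer to uniform (p=0.5), so it has higher entropy.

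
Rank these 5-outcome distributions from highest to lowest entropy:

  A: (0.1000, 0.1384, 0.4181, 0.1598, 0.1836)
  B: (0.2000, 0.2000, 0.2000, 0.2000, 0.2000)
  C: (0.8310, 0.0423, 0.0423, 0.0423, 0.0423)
B > A > C

Key insight: Entropy is maximized by uniform distributions and minimized by concentrated distributions.

- Uniform distributions have maximum entropy log₂(5) = 2.3219 bits
- The more "peaked" or concentrated a distribution, the lower its entropy

Entropies:
  H(A) = 2.1250 bits
  H(B) = 2.3219 bits
  H(C) = 0.9934 bits

Ranking: B > A > C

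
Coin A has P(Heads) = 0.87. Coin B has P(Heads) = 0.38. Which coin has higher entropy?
B

For binary distributions, entropy is maximized at p=0.5 and decreases as p moves toward 0 or 1.

H(A) = H(0.87) = 0.5574 bits
H(B) = H(0.38) = 0.9580 bits

Distribution B (p=0.38) is closer to uniform (p=0.5), so it has higher entropy.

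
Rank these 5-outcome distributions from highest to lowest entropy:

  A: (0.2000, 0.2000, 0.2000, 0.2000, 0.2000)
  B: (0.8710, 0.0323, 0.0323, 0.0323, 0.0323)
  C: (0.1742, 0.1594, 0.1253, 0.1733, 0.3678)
A > C > B

Key insight: Entropy is maximized by uniform distributions and minimized by concentrated distributions.

- Uniform distributions have maximum entropy log₂(5) = 2.3219 bits
- The more "peaked" or concentrated a distribution, the lower its entropy

Entropies:
  H(A) = 2.3219 bits
  H(B) = 0.8127 bits
  H(C) = 2.2059 bits

Ranking: A > C > B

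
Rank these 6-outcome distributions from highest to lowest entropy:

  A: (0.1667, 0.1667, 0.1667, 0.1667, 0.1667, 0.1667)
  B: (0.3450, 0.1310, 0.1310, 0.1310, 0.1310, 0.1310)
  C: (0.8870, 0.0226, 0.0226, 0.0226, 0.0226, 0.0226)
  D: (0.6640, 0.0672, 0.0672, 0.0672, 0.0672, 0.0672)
A > B > D > C

Key insight: Entropy is maximized by uniform distributions and minimized by concentrated distributions.

Entropies:
  H(A) = 2.5850 bits
  H(B) = 2.4504 bits
  H(C) = 0.7713 bits
  H(D) = 1.7011 bits

Ranking: A > B > D > C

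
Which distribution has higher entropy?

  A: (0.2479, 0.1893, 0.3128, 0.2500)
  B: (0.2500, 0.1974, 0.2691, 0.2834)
B

Both distributions are close to uniform, making this a harder comparison.

H(A) = 1.9778 bits
H(B) = 1.9873 bits

The distribution closer to uniform has higher entropy.
Answer: B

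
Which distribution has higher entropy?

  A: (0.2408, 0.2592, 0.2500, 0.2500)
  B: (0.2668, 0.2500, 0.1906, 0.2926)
A

Both distributions are close to uniform, making this a harder comparison.

H(A) = 1.9995 bits
H(B) = 1.9831 bits

The distribution closer to uniform has higher entropy.
Answer: A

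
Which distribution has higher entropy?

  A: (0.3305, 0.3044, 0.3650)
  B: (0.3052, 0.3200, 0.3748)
A

Both distributions are close to uniform, making this a harder comparison.

H(A) = 1.5810 bits
H(B) = 1.5792 bits

The distribution closer to uniform has higher entropy.
Answer: A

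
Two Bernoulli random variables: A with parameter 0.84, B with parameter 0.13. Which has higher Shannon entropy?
A

For binary distributions, entropy is maximized at p=0.5 and decreases as p moves toward 0 or 1.

H(A) = H(0.84) = 0.6343 bits
H(B) = H(0.13) = 0.5574 bits

Distribution A (p=0.84) is closer to uniform (p=0.5), so it has higher entropy.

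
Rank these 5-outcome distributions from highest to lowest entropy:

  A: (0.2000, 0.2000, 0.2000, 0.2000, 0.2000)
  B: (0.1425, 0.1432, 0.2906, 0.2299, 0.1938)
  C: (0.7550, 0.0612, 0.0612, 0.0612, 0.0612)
A > B > C

Key insight: Entropy is maximized by uniform distributions and minimized by concentrated distributions.

- Uniform distributions have maximum entropy log₂(5) = 2.3219 bits
- The more "peaked" or concentrated a distribution, the lower its entropy

Entropies:
  H(A) = 2.3219 bits
  H(B) = 2.2665 bits
  H(C) = 1.2933 bits

Ranking: A > B > C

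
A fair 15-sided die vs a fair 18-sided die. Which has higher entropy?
18-sided die

Both are uniform distributions; for uniform over n outcomes, H = log₂(n). H(15-sided) = log₂(15) = 3.907 bits and H(18-sided) = log₂(18) = 4.170 bits. More outcomes in a uniform distribution means higher entropy.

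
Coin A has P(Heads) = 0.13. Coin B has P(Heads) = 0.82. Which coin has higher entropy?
B

For binary distributions, entropy is maximized at p=0.5 and decreases as p moves toward 0 or 1.

H(A) = H(0.13) = 0.5574 bits
H(B) = H(0.82) = 0.6801 bits

Distribution B (p=0.82) is closer to uniform (p=0.5), so it has higher entropy.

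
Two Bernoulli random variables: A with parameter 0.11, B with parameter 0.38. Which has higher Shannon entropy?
B

For binary distributions, entropy is maximized at p=0.5 and decreases as p moves toward 0 or 1.

H(A) = H(0.11) = 0.4999 bits
H(B) = H(0.38) = 0.9580 bits

Distribution B (p=0.38) is closer to uniform (p=0.5), so it has higher entropy.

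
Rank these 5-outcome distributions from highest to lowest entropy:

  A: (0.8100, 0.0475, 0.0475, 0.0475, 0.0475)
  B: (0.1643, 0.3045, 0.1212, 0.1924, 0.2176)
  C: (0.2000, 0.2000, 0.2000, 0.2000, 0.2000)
C > B > A

Key insight: Entropy is maximized by uniform distributions and minimized by concentrated distributions.

- Uniform distributions have maximum entropy log₂(5) = 2.3219 bits
- The more "peaked" or concentrated a distribution, the lower its entropy

Entropies:
  H(A) = 1.0815 bits
  H(B) = 2.2557 bits
  H(C) = 2.3219 bits

Ranking: C > B > A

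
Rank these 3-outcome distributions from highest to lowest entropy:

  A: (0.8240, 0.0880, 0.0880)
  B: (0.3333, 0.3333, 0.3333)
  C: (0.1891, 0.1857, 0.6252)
B > C > A

Key insight: Entropy is maximized by uniform distributions and minimized by concentrated distributions.

- Uniform distributions have maximum entropy log₂(3) = 1.5850 bits
- The more "peaked" or concentrated a distribution, the lower its entropy

Entropies:
  H(A) = 0.8472 bits
  H(B) = 1.5850 bits
  H(C) = 1.3291 bits

Ranking: B > C > A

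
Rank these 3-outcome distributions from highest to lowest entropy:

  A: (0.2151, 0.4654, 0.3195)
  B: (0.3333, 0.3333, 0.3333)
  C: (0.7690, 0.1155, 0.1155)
B > A > C

Key insight: Entropy is maximized by uniform distributions and minimized by concentrated distributions.

- Uniform distributions have maximum entropy log₂(3) = 1.5850 bits
- The more "peaked" or concentrated a distribution, the lower its entropy

Entropies:
  H(A) = 1.5164 bits
  H(B) = 1.5850 bits
  H(C) = 1.0108 bits

Ranking: B > A > C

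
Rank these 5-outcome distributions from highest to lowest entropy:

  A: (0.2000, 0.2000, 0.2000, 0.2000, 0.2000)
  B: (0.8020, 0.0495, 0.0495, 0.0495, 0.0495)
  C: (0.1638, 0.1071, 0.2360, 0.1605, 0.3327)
A > C > B

Key insight: Entropy is maximized by uniform distributions and minimized by concentrated distributions.

- Uniform distributions have maximum entropy log₂(5) = 2.3219 bits
- The more "peaked" or concentrated a distribution, the lower its entropy

Entropies:
  H(A) = 2.3219 bits
  H(B) = 1.1139 bits
  H(C) = 2.2161 bits

Ranking: A > C > B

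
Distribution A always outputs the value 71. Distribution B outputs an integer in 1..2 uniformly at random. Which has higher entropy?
B

A is deterministic, so H(A) = 0. B is uniform over 2 outcomes, so H(B) = log₂(2) = 1.000 bits. Any distribution with genuine randomness has higher entropy than a deterministic one.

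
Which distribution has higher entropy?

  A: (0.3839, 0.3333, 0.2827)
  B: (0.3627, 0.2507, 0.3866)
A

Both distributions are close to uniform, making this a harder comparison.

H(A) = 1.5738 bits
H(B) = 1.5611 bits

The distribution closer to uniform has higher entropy.
Answer: A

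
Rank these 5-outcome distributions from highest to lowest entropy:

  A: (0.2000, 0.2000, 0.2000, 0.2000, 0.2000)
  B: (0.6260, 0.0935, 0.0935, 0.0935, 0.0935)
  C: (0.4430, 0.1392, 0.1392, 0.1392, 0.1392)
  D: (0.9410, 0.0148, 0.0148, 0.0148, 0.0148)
A > C > B > D

Key insight: Entropy is maximized by uniform distributions and minimized by concentrated distributions.

Entropies:
  H(A) = 2.3219 bits
  H(B) = 1.7017 bits
  H(C) = 2.1046 bits
  H(D) = 0.4415 bits

Ranking: A > C > B > D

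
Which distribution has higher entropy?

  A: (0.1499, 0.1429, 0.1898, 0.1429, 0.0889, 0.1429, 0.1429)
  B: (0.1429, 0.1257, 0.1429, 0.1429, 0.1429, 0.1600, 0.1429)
B

Both distributions are close to uniform, making this a harder comparison.

H(A) = 2.7800 bits
H(B) = 2.8044 bits

The distribution closer to uniform has higher entropy.
Answer: B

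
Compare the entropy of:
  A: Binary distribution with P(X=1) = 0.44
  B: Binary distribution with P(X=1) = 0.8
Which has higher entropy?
A

For binary distributions, entropy is maximized at p=0.5 and decreases as p moves toward 0 or 1.

H(A) = H(0.44) = 0.9896 bits
H(B) = H(0.8) = 0.7219 bits

Distribution A (p=0.44) is closer to uniform (p=0.5), so it has higher entropy.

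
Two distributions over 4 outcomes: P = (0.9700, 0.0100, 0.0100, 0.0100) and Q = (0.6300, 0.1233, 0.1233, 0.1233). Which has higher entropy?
Q

P is highly concentrated on one outcome (97%), making it nearly deterministic. Q spreads its mass more evenly (max 63%). The more spread-out distribution has higher entropy: H(P) ≈ 0.242 bits, H(Q) ≈ 1.537 bits.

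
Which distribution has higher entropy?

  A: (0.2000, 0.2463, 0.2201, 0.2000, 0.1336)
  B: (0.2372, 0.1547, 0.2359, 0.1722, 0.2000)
B

Both distributions are close to uniform, making this a harder comparison.

H(A) = 2.2953 bits
H(B) = 2.3019 bits

The distribution closer to uniform has higher entropy.
Answer: B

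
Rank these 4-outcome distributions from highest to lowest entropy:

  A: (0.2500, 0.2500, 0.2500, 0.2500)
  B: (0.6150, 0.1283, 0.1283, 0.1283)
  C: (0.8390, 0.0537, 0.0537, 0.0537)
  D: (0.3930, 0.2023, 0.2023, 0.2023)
A > D > B > C

Key insight: Entropy is maximized by uniform distributions and minimized by concentrated distributions.

Entropies:
  H(A) = 2.0000 bits
  H(B) = 1.5717 bits
  H(C) = 0.8919 bits
  H(D) = 1.9288 bits

Ranking: A > D > B > C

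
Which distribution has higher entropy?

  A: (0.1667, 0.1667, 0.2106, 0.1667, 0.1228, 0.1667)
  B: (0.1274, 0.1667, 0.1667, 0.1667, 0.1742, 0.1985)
B

Both distributions are close to uniform, making this a harder comparison.

H(A) = 2.5681 bits
H(B) = 2.5733 bits

The distribution closer to uniform has higher entropy.
Answer: B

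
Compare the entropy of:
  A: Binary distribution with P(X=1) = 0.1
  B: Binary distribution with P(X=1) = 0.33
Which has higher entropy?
B

For binary distributions, entropy is maximized at p=0.5 and decreases as p moves toward 0 or 1.

H(A) = H(0.1) = 0.4690 bits
H(B) = H(0.33) = 0.9149 bits

Distribution B (p=0.33) is closer to uniform (p=0.5), so it has higher entropy.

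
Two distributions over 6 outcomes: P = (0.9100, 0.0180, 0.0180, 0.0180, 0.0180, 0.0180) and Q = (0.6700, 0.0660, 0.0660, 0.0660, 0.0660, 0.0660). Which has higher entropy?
Q

P is highly concentrated on one outcome (91%), making it nearly deterministic. Q spreads its mass more evenly (max 67%). The more spread-out distribution has higher entropy: H(P) ≈ 0.645 bits, H(Q) ≈ 1.681 bits.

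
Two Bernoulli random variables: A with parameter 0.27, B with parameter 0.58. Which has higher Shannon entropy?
B

For binary distributions, entropy is maximized at p=0.5 and decreases as p moves toward 0 or 1.

H(A) = H(0.27) = 0.8415 bits
H(B) = H(0.58) = 0.9815 bits

Distribution B (p=0.58) is closer to uniform (p=0.5), so it has higher entropy.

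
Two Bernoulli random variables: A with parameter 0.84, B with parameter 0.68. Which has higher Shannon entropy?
B

For binary distributions, entropy is maximized at p=0.5 and decreases as p moves toward 0 or 1.

H(A) = H(0.84) = 0.6343 bits
H(B) = H(0.68) = 0.9044 bits

Distribution B (p=0.68) is closer to uniform (p=0.5), so it has higher entropy.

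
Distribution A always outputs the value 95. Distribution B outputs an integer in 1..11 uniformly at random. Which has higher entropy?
B

A is deterministic, so H(A) = 0. B is uniform over 11 outcomes, so H(B) = log₂(11) = 3.459 bits. Any distribution with genuine randomness has higher entropy than a deterministic one.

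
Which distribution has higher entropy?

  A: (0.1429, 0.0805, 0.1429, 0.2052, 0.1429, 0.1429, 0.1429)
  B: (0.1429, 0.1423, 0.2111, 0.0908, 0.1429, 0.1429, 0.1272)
B

Both distributions are close to uniform, making this a harder comparison.

H(A) = 2.7667 bits
H(B) = 2.7699 bits

The distribution closer to uniform has higher entropy.
Answer: B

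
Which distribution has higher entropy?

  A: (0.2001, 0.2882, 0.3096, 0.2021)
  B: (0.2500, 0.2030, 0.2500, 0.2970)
B

Both distributions are close to uniform, making this a harder comparison.

H(A) = 1.9717 bits
H(B) = 1.9872 bits

The distribution closer to uniform has higher entropy.
Answer: B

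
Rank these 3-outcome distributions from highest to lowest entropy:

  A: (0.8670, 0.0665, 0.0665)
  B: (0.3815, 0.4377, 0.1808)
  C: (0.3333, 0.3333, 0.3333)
C > B > A

Key insight: Entropy is maximized by uniform distributions and minimized by concentrated distributions.

- Uniform distributions have maximum entropy log₂(3) = 1.5850 bits
- The more "peaked" or concentrated a distribution, the lower its entropy

Entropies:
  H(A) = 0.6986 bits
  H(B) = 1.4983 bits
  H(C) = 1.5850 bits

Ranking: C > B > A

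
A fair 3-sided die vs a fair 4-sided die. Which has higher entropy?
4-sided die

Both are uniform distributions; for uniform over n outcomes, H = log₂(n). H(3-sided) = log₂(3) = 1.585 bits and H(4-sided) = log₂(4) = 2.000 bits. More outcomes in a uniform distribution means higher entropy.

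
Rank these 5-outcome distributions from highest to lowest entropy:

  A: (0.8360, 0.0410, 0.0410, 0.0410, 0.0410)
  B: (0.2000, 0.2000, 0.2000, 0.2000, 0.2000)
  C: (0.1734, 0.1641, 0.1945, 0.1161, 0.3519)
B > C > A

Key insight: Entropy is maximized by uniform distributions and minimized by concentrated distributions.

- Uniform distributions have maximum entropy log₂(5) = 2.3219 bits
- The more "peaked" or concentrated a distribution, the lower its entropy

Entropies:
  H(A) = 0.9718 bits
  H(B) = 2.3219 bits
  H(C) = 2.2166 bits

Ranking: B > C > A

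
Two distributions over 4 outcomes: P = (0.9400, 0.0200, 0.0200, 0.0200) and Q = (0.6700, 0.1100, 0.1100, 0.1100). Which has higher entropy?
Q

P is highly concentrated on one outcome (94%), making it nearly deterministic. Q spreads its mass more evenly (max 67%). The more spread-out distribution has higher entropy: H(P) ≈ 0.423 bits, H(Q) ≈ 1.438 bits.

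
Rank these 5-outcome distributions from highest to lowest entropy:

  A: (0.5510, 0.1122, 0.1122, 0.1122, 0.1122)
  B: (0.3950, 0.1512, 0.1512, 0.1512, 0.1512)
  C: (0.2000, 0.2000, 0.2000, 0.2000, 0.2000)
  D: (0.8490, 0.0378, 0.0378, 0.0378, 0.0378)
C > B > A > D

Key insight: Entropy is maximized by uniform distributions and minimized by concentrated distributions.

Entropies:
  H(A) = 1.8905 bits
  H(B) = 2.1780 bits
  H(C) = 2.3219 bits
  H(D) = 0.9143 bits

Ranking: C > B > A > D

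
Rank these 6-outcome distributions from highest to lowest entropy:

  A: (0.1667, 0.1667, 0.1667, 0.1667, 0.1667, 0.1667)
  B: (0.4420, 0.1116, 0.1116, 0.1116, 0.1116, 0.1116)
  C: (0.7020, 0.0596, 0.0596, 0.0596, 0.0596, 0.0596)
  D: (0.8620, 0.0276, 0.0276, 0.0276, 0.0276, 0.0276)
A > B > C > D

Key insight: Entropy is maximized by uniform distributions and minimized by concentrated distributions.

Entropies:
  H(A) = 2.5850 bits
  H(B) = 2.2859 bits
  H(C) = 1.5708 bits
  H(D) = 0.8994 bits

Ranking: A > B > C > D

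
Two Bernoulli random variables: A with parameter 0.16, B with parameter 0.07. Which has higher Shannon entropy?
A

For binary distributions, entropy is maximized at p=0.5 and decreases as p moves toward 0 or 1.

H(A) = H(0.16) = 0.6343 bits
H(B) = H(0.07) = 0.3659 bits

Distribution A (p=0.16) is closer to uniform (p=0.5), so it has higher entropy.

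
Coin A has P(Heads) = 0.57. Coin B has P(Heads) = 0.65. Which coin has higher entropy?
A

For binary distributions, entropy is maximized at p=0.5 and decreases as p moves toward 0 or 1.

H(A) = H(0.57) = 0.9858 bits
H(B) = H(0.65) = 0.9341 bits

Distribution A (p=0.57) is closer to uniform (p=0.5), so it has higher entropy.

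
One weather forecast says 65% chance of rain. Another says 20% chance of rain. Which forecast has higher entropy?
65% forecast

Treat each forecast as a Bernoulli distribution. Binary entropy is maximized at p=0.5 and falls off symmetrically toward 0 or 1. The 65% forecast is closer to 50%, so it is more uncertain. H(65%) ≈ 0.934 bits, H(20%) ≈ 0.722 bits.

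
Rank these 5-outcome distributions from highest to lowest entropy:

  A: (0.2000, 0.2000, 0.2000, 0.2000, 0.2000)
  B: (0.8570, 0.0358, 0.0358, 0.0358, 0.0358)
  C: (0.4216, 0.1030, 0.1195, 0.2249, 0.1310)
A > C > B

Key insight: Entropy is maximized by uniform distributions and minimized by concentrated distributions.

- Uniform distributions have maximum entropy log₂(5) = 2.3219 bits
- The more "peaked" or concentrated a distribution, the lower its entropy

Entropies:
  H(A) = 2.3219 bits
  H(B) = 0.8780 bits
  H(C) = 2.0976 bits

Ranking: A > C > B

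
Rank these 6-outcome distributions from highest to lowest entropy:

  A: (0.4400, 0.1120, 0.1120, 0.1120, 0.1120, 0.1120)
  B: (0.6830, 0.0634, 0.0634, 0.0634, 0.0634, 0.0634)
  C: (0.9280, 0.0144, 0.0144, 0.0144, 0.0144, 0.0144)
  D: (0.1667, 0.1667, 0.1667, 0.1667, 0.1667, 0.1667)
D > A > B > C

Key insight: Entropy is maximized by uniform distributions and minimized by concentrated distributions.

Entropies:
  H(A) = 2.2899 bits
  H(B) = 1.6371 bits
  H(C) = 0.5405 bits
  H(D) = 2.5850 bits

Ranking: D > A > B > C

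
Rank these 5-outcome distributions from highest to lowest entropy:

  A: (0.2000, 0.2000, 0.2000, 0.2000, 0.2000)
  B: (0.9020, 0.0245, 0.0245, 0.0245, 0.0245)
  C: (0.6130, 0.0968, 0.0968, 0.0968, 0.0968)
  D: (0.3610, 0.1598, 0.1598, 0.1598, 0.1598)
A > D > C > B

Key insight: Entropy is maximized by uniform distributions and minimized by concentrated distributions.

Entropies:
  H(A) = 2.3219 bits
  H(B) = 0.6586 bits
  H(C) = 1.7368 bits
  H(D) = 2.2215 bits

Ranking: A > D > C > B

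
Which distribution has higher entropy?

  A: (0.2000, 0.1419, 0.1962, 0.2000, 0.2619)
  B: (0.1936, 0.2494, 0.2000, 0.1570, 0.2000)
B

Both distributions are close to uniform, making this a harder comparison.

H(A) = 2.2957 bits
H(B) = 2.3064 bits

The distribution closer to uniform has higher entropy.
Answer: B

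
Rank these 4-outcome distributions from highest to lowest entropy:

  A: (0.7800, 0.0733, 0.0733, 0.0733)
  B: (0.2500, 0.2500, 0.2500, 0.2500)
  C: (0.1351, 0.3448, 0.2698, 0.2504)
B > C > A

Key insight: Entropy is maximized by uniform distributions and minimized by concentrated distributions.

- Uniform distributions have maximum entropy log₂(4) = 2.0000 bits
- The more "peaked" or concentrated a distribution, the lower its entropy

Entropies:
  H(A) = 1.1089 bits
  H(B) = 2.0000 bits
  H(C) = 1.9299 bits

Ranking: B > C > A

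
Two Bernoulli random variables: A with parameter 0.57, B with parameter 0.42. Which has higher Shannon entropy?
A

For binary distributions, entropy is maximized at p=0.5 and decreases as p moves toward 0 or 1.

H(A) = H(0.57) = 0.9858 bits
H(B) = H(0.42) = 0.9815 bits

Distribution A (p=0.57) is closer to uniform (p=0.5), so it has higher entropy.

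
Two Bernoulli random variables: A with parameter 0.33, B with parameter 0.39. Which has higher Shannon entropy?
B

For binary distributions, entropy is maximized at p=0.5 and decreases as p moves toward 0 or 1.

H(A) = H(0.33) = 0.9149 bits
H(B) = H(0.39) = 0.9648 bits

Distribution B (p=0.39) is closer to uniform (p=0.5), so it has higher entropy.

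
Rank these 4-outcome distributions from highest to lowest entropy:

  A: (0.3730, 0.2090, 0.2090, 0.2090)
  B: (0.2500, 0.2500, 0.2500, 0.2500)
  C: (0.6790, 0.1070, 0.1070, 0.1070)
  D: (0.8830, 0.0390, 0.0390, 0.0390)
B > A > C > D

Key insight: Entropy is maximized by uniform distributions and minimized by concentrated distributions.

Entropies:
  H(A) = 1.9467 bits
  H(B) = 2.0000 bits
  H(C) = 1.4142 bits
  H(D) = 0.7061 bits

Ranking: B > A > C > D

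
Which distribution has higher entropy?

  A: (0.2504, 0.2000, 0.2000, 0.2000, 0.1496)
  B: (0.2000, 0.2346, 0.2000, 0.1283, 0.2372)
A

Both distributions are close to uniform, making this a harder comparison.

H(A) = 2.3034 bits
H(B) = 2.2919 bits

The distribution closer to uniform has higher entropy.
Answer: A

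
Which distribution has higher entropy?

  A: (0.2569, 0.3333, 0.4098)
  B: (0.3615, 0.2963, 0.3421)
B

Both distributions are close to uniform, making this a harder comparison.

H(A) = 1.5594 bits
H(B) = 1.5800 bits

The distribution closer to uniform has higher entropy.
Answer: B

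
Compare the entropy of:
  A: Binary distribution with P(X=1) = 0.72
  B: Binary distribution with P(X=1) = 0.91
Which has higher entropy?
A

For binary distributions, entropy is maximized at p=0.5 and decreases as p moves toward 0 or 1.

H(A) = H(0.72) = 0.8555 bits
H(B) = H(0.91) = 0.4365 bits

Distribution A (p=0.72) is closer to uniform (p=0.5), so it has higher entropy.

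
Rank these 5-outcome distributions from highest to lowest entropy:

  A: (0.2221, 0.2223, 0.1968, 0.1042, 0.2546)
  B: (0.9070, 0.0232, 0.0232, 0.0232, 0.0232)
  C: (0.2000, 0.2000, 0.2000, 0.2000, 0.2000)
C > A > B

Key insight: Entropy is maximized by uniform distributions and minimized by concentrated distributions.

- Uniform distributions have maximum entropy log₂(5) = 2.3219 bits
- The more "peaked" or concentrated a distribution, the lower its entropy

Entropies:
  H(A) = 2.2684 bits
  H(B) = 0.6324 bits
  H(C) = 2.3219 bits

Ranking: C > A > B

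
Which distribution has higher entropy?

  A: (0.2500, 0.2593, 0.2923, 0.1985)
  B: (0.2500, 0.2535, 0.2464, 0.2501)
B

Both distributions are close to uniform, making this a harder comparison.

H(A) = 1.9866 bits
H(B) = 1.9999 bits

The distribution closer to uniform has higher entropy.
Answer: B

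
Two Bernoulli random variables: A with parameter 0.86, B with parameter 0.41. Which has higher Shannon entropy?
B

For binary distributions, entropy is maximized at p=0.5 and decreases as p moves toward 0 or 1.

H(A) = H(0.86) = 0.5842 bits
H(B) = H(0.41) = 0.9765 bits

Distribution B (p=0.41) is closer to uniform (p=0.5), so it has higher entropy.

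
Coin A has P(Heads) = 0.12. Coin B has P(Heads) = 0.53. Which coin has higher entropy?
B

For binary distributions, entropy is maximized at p=0.5 and decreases as p moves toward 0 or 1.

H(A) = H(0.12) = 0.5294 bits
H(B) = H(0.53) = 0.9974 bits

Distribution B (p=0.53) is closer to uniform (p=0.5), so it has higher entropy.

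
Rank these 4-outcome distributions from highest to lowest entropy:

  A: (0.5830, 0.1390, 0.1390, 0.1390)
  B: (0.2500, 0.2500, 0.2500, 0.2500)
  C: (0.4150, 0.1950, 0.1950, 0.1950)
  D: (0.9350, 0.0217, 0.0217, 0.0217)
B > C > A > D

Key insight: Entropy is maximized by uniform distributions and minimized by concentrated distributions.

Entropies:
  H(A) = 1.6410 bits
  H(B) = 2.0000 bits
  H(C) = 1.9063 bits
  H(D) = 0.4500 bits

Ranking: B > C > A > D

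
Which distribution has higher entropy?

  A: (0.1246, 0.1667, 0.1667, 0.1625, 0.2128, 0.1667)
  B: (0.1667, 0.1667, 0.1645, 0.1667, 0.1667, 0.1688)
B

Both distributions are close to uniform, making this a harder comparison.

H(A) = 2.5680 bits
H(B) = 2.5849 bits

The distribution closer to uniform has higher entropy.
Answer: B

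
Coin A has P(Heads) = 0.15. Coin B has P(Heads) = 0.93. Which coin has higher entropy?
A

For binary distributions, entropy is maximized at p=0.5 and decreases as p moves toward 0 or 1.

H(A) = H(0.15) = 0.6098 bits
H(B) = H(0.93) = 0.3659 bits

Distribution A (p=0.15) is closer to uniform (p=0.5), so it has higher entropy.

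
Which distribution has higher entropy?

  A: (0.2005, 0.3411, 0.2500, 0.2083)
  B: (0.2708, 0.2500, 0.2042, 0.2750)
B

Both distributions are close to uniform, making this a harder comparison.

H(A) = 1.9656 bits
H(B) = 1.9906 bits

The distribution closer to uniform has higher entropy.
Answer: B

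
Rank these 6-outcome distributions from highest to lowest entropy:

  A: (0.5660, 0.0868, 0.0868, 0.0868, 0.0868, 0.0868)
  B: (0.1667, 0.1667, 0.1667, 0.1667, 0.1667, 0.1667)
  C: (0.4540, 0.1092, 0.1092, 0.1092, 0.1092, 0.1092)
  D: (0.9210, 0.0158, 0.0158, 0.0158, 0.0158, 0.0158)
B > C > A > D

Key insight: Entropy is maximized by uniform distributions and minimized by concentrated distributions.

Entropies:
  H(A) = 1.9951 bits
  H(B) = 2.5850 bits
  H(C) = 2.2617 bits
  H(D) = 0.5821 bits

Ranking: B > C > A > D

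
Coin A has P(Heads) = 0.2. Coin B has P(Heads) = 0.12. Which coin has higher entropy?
A

For binary distributions, entropy is maximized at p=0.5 and decreases as p moves toward 0 or 1.

H(A) = H(0.2) = 0.7219 bits
H(B) = H(0.12) = 0.5294 bits

Distribution A (p=0.2) is closer to uniform (p=0.5), so it has higher entropy.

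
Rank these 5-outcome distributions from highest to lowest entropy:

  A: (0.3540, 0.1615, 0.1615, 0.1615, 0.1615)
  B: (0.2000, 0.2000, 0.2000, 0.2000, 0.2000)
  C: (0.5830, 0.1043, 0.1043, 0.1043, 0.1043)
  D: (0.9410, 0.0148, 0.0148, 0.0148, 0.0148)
B > A > C > D

Key insight: Entropy is maximized by uniform distributions and minimized by concentrated distributions.

Entropies:
  H(A) = 2.2296 bits
  H(B) = 2.3219 bits
  H(C) = 1.8140 bits
  H(D) = 0.4415 bits

Ranking: B > A > C > D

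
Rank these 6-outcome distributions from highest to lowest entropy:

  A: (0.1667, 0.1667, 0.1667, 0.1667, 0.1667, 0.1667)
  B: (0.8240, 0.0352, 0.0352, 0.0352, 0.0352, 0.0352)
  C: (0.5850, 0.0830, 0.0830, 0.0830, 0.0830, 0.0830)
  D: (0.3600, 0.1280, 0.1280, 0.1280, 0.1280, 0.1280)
A > D > C > B

Key insight: Entropy is maximized by uniform distributions and minimized by concentrated distributions.

Entropies:
  H(A) = 2.5850 bits
  H(B) = 1.0799 bits
  H(C) = 1.9427 bits
  H(D) = 2.4287 bits

Ranking: A > D > C > B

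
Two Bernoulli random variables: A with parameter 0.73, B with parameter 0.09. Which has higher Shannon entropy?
A

For binary distributions, entropy is maximized at p=0.5 and decreases as p moves toward 0 or 1.

H(A) = H(0.73) = 0.8415 bits
H(B) = H(0.09) = 0.4365 bits

Distribution A (p=0.73) is closer to uniform (p=0.5), so it has higher entropy.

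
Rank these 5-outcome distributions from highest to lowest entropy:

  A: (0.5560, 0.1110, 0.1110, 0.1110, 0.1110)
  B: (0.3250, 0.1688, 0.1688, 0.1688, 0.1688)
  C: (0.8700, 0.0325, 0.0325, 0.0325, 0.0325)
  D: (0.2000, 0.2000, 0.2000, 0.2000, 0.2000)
D > B > A > C

Key insight: Entropy is maximized by uniform distributions and minimized by concentrated distributions.

Entropies:
  H(A) = 1.8789 bits
  H(B) = 2.2597 bits
  H(C) = 0.8174 bits
  H(D) = 2.3219 bits

Ranking: D > B > A > C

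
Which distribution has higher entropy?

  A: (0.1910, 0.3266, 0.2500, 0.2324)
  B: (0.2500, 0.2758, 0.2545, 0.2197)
B

Both distributions are close to uniform, making this a harder comparison.

H(A) = 1.9727 bits
H(B) = 1.9953 bits

The distribution closer to uniform has higher entropy.
Answer: B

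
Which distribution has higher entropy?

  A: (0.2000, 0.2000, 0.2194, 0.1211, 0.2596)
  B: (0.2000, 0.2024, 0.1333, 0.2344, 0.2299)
B

Both distributions are close to uniform, making this a harder comparison.

H(A) = 2.2827 bits
H(B) = 2.2966 bits

The distribution closer to uniform has higher entropy.
Answer: B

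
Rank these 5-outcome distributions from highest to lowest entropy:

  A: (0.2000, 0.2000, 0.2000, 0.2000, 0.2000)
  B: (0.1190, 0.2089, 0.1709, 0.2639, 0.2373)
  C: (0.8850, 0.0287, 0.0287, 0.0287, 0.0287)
A > B > C

Key insight: Entropy is maximized by uniform distributions and minimized by concentrated distributions.

- Uniform distributions have maximum entropy log₂(5) = 2.3219 bits
- The more "peaked" or concentrated a distribution, the lower its entropy

Entropies:
  H(A) = 2.3219 bits
  H(B) = 2.2726 bits
  H(C) = 0.7448 bits

Ranking: A > B > C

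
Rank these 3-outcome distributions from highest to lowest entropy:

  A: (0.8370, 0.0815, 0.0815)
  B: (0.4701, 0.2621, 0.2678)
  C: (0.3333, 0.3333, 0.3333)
C > B > A

Key insight: Entropy is maximized by uniform distributions and minimized by concentrated distributions.

- Uniform distributions have maximum entropy log₂(3) = 1.5850 bits
- The more "peaked" or concentrated a distribution, the lower its entropy

Entropies:
  H(A) = 0.8044 bits
  H(B) = 1.5273 bits
  H(C) = 1.5850 bits

Ranking: C > B > A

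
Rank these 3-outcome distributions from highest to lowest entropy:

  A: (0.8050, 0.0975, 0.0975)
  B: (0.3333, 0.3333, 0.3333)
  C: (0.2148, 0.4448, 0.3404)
B > C > A

Key insight: Entropy is maximized by uniform distributions and minimized by concentrated distributions.

- Uniform distributions have maximum entropy log₂(3) = 1.5850 bits
- The more "peaked" or concentrated a distribution, the lower its entropy

Entropies:
  H(A) = 0.9068 bits
  H(B) = 1.5850 bits
  H(C) = 1.5257 bits

Ranking: B > C > A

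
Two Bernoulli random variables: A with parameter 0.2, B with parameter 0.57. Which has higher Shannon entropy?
B

For binary distributions, entropy is maximized at p=0.5 and decreases as p moves toward 0 or 1.

H(A) = H(0.2) = 0.7219 bits
H(B) = H(0.57) = 0.9858 bits

Distribution B (p=0.57) is closer to uniform (p=0.5), so it has higher entropy.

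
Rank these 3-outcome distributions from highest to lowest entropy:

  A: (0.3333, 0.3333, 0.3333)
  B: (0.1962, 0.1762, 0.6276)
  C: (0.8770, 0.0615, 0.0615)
A > B > C

Key insight: Entropy is maximized by uniform distributions and minimized by concentrated distributions.

- Uniform distributions have maximum entropy log₂(3) = 1.5850 bits
- The more "peaked" or concentrated a distribution, the lower its entropy

Entropies:
  H(A) = 1.5850 bits
  H(B) = 1.3242 bits
  H(C) = 0.6609 bits

Ranking: A > B > C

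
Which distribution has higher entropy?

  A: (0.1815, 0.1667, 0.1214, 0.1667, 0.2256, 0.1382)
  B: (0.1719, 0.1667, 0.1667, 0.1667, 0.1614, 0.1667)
B

Both distributions are close to uniform, making this a harder comparison.

H(A) = 2.5570 bits
H(B) = 2.5847 bits

The distribution closer to uniform has higher entropy.
Answer: B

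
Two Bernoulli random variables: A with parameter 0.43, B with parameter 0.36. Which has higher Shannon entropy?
A

For binary distributions, entropy is maximized at p=0.5 and decreases as p moves toward 0 or 1.

H(A) = H(0.43) = 0.9858 bits
H(B) = H(0.36) = 0.9427 bits

Distribution A (p=0.43) is closer to uniform (p=0.5), so it has higher entropy.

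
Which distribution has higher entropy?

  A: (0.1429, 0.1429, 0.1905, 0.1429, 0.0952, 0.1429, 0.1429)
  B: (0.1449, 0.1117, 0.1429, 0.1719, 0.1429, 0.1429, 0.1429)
B

Both distributions are close to uniform, making this a harder comparison.

H(A) = 2.7840 bits
H(B) = 2.7980 bits

The distribution closer to uniform has higher entropy.
Answer: B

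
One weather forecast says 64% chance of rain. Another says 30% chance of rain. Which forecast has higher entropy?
64% forecast

Treat each forecast as a Bernoulli distribution. Binary entropy is maximized at p=0.5 and falls off symmetrically toward 0 or 1. The 64% forecast is closer to 50%, so it is more uncertain. H(64%) ≈ 0.943 bits, H(30%) ≈ 0.881 bits.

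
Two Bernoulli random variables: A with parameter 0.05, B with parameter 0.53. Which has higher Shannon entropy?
B

For binary distributions, entropy is maximized at p=0.5 and decreases as p moves toward 0 or 1.

H(A) = H(0.05) = 0.2864 bits
H(B) = H(0.53) = 0.9974 bits

Distribution B (p=0.53) is closer to uniform (p=0.5), so it has higher entropy.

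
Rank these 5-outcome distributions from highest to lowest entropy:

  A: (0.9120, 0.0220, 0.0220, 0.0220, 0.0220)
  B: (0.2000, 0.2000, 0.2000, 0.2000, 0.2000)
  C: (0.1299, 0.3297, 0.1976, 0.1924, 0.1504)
B > C > A

Key insight: Entropy is maximized by uniform distributions and minimized by concentrated distributions.

- Uniform distributions have maximum entropy log₂(5) = 2.3219 bits
- The more "peaked" or concentrated a distribution, the lower its entropy

Entropies:
  H(A) = 0.6058 bits
  H(B) = 2.3219 bits
  H(C) = 2.2411 bits

Ranking: B > C > A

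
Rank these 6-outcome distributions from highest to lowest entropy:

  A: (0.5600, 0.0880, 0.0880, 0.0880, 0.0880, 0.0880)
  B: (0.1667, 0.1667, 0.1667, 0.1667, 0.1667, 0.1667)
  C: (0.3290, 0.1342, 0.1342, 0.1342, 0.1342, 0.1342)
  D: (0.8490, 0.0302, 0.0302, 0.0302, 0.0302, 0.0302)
B > C > A > D

Key insight: Entropy is maximized by uniform distributions and minimized by concentrated distributions.

Entropies:
  H(A) = 2.0112 bits
  H(B) = 2.5850 bits
  H(C) = 2.4719 bits
  H(D) = 0.9629 bits

Ranking: B > C > A > D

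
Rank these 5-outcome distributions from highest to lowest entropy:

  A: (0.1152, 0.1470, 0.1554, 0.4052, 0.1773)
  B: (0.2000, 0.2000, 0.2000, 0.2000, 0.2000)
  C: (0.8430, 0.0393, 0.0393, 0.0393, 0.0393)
B > A > C

Key insight: Entropy is maximized by uniform distributions and minimized by concentrated distributions.

- Uniform distributions have maximum entropy log₂(5) = 2.3219 bits
- The more "peaked" or concentrated a distribution, the lower its entropy

Entropies:
  H(A) = 2.1537 bits
  H(B) = 2.3219 bits
  H(C) = 0.9411 bits

Ranking: B > A > C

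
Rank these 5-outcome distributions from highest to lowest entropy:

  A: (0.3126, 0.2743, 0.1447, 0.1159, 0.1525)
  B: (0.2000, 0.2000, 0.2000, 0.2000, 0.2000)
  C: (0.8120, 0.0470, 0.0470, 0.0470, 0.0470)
B > A > C

Key insight: Entropy is maximized by uniform distributions and minimized by concentrated distributions.

- Uniform distributions have maximum entropy log₂(5) = 2.3219 bits
- The more "peaked" or concentrated a distribution, the lower its entropy

Entropies:
  H(A) = 2.2139 bits
  H(B) = 2.3219 bits
  H(C) = 1.0733 bits

Ranking: B > A > C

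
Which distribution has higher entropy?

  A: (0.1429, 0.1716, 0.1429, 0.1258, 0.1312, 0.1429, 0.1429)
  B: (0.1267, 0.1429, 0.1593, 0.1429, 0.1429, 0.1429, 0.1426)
B

Both distributions are close to uniform, making this a harder comparison.

H(A) = 2.8012 bits
H(B) = 2.8047 bits

The distribution closer to uniform has higher entropy.
Answer: B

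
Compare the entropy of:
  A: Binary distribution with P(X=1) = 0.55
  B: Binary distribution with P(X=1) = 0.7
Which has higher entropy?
A

For binary distributions, entropy is maximized at p=0.5 and decreases as p moves toward 0 or 1.

H(A) = H(0.55) = 0.9928 bits
H(B) = H(0.7) = 0.8813 bits

Distribution A (p=0.55) is closer to uniform (p=0.5), so it has higher entropy.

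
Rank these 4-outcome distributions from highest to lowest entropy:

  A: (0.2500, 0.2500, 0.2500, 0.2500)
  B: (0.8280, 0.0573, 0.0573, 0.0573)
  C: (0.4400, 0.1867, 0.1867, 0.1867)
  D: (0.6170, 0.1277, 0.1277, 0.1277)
A > C > D > B

Key insight: Entropy is maximized by uniform distributions and minimized by concentrated distributions.

Entropies:
  H(A) = 2.0000 bits
  H(B) = 0.9349 bits
  H(C) = 1.8772 bits
  H(D) = 1.5672 bits

Ranking: A > C > D > B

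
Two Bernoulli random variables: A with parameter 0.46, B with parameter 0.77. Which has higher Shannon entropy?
A

For binary distributions, entropy is maximized at p=0.5 and decreases as p moves toward 0 or 1.

H(A) = H(0.46) = 0.9954 bits
H(B) = H(0.77) = 0.7780 bits

Distribution A (p=0.46) is closer to uniform (p=0.5), so it has higher entropy.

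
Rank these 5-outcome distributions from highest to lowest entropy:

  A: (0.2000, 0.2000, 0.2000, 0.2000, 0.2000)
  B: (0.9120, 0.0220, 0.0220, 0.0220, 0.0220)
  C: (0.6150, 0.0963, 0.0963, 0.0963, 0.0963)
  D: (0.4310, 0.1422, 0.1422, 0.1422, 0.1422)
A > D > C > B

Key insight: Entropy is maximized by uniform distributions and minimized by concentrated distributions.

Entropies:
  H(A) = 2.3219 bits
  H(B) = 0.6058 bits
  H(C) = 1.7315 bits
  H(D) = 2.1242 bits

Ranking: A > D > C > B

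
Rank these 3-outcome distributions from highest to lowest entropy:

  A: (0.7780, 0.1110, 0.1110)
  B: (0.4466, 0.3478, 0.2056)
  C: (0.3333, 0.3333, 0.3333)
C > B > A

Key insight: Entropy is maximized by uniform distributions and minimized by concentrated distributions.

- Uniform distributions have maximum entropy log₂(3) = 1.5850 bits
- The more "peaked" or concentrated a distribution, the lower its entropy

Entropies:
  H(A) = 0.9858 bits
  H(B) = 1.5185 bits
  H(C) = 1.5850 bits

Ranking: C > B > A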